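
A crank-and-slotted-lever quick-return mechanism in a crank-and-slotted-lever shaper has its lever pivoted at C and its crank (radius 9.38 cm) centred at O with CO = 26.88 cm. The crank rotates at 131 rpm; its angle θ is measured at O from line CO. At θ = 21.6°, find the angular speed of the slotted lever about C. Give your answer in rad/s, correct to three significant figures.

3.46

ω = 13.72 rad/s (from 131 rpm).
Crank pin A relative to C: A = (d + r cosθ, r sinθ); lever angle φ = atan2(r sinθ, d + r cosθ).
Differentiating tanφ: φ̇ = rω(d cosθ + r)/(d² + r² + 2dr cosθ).
d² + r² + 2dr cosθ = |CA|² = 0.127938 m²;  d cosθ + r = +0.34372 m.
|ω_lever| = |0.0938·13.72·+0.34372| / 0.127938 = 3.4571 rad/s.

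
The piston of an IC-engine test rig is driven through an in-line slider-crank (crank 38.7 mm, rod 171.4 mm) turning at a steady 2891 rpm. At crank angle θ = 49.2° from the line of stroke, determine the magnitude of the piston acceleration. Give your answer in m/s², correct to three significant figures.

2210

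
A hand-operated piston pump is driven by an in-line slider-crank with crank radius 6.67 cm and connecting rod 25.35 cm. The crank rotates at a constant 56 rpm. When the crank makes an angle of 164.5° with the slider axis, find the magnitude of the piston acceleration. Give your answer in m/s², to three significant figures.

1.69

ω = 2π·56/60 = 5.864 rad/s
x(θ) = r cosθ + √(L² − r² sin²θ); with ω constant, a = ω²·d²x/dθ².
d²x/dθ² = −r cosθ − r²(cos2θ)/√u − r⁴ sin²2θ/(4u^{3/2}),  u = L² − r² sin²θ = 0.0639445 m².
Substituting r = 0.0667 m, L = 0.2535 m, θ = 164.5°: d²x/dθ² = +0.049112 m.
a = ω²·d²x/dθ² = (5.864)²·(+0.049112) = +1.689 m/s²;  |a| = 1.689 m/s².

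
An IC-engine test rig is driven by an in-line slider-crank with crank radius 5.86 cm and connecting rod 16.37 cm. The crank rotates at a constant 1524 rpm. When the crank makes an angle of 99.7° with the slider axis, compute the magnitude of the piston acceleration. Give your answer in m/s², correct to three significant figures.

ω = 2π·1524/60 = 159.6 rad/s
x(θ) = r cosθ + √(L² − r² sin²θ); with ω constant, a = ω²·d²x/dθ².
d²x/dθ² = −r cosθ − r²(cos2θ)/√u − r⁴ sin²2θ/(4u^{3/2}),  u = L² − r² sin²θ = 0.0234612 m².
Substituting r = 0.0586 m, L = 0.1637 m, θ = 99.7°: d²x/dθ² = +0.030929 m.
a = ω²·d²x/dθ² = (159.6)²·(+0.030929) = +787.76 m/s²;  |a| = 787.76 m/s².

788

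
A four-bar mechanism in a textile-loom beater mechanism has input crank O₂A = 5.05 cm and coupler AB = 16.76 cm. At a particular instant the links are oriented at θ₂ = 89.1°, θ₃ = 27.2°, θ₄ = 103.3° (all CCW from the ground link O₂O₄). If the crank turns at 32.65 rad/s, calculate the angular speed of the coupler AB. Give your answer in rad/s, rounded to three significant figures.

ω₂ = 32.65 rad/s
Differentiating the loop-closure r₂e^{iθ₂}+r₃e^{iθ₃}=r₁+r₄e^{iθ₄} gives r₂ω₂e^{iθ₂}+r₃ω₃e^{iθ₃}=r₄ω₄e^{iθ₄}.
Eliminating the other unknown: ω₃ = r₂ω₂ sin(θ₄−θ₂) / [r₃ sin(θ₃−θ₄)].
Numerator sine = +0.24531; denominator sine = -0.97072.
Result = 0.0505·32.65·(+0.24531) / (0.1676·(-0.97072)) = -2.4861 rad/s; magnitude 2.4861 rad/s.

2.49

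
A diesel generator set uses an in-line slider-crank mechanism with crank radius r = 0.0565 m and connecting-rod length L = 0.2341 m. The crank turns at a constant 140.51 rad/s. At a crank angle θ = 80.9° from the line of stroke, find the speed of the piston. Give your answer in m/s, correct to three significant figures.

ω = 140.5 rad/s
For an in-line slider-crank, x = r cosθ + √(L² − r² sin²θ), so v = −rω sinθ·[1 + r cosθ/√(L² − r² sin²θ)].
With r = 0.0565 m, L = 0.2341 m, θ = 80.9°: √(L² − r² sin²θ) = 0.22736 m.
v = −0.0565·140.5·0.98741·[1 + 0.0565·0.15816/0.22736] = -8.147 m/s.
|v| = 8.147 m/s.

8.15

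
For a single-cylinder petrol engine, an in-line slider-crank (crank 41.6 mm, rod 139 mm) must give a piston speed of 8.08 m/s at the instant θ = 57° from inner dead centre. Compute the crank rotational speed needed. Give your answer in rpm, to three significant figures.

For an in-line slider-crank, |v_piston| = rω|sinθ|·[1 + r cosθ/√(L² − r² sin²θ)].
With r = 0.0416 m, L = 0.139 m, θ = 57°: the bracketed kinematic factor |dx/dθ| = 0.040764 m.
ω = v/|dx/dθ| = 8.08/0.040764 = 198.22 rad/s.
N = 60ω/(2π) = 1892.8 rpm.

1890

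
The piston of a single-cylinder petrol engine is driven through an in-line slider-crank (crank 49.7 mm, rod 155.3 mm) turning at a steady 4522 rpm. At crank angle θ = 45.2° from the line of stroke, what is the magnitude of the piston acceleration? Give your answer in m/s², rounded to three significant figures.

ω = 2π·4522/60 = 473.5 rad/s
x(θ) = r cosθ + √(L² − r² sin²θ); with ω constant, a = ω²·d²x/dθ².
d²x/dθ² = −r cosθ − r²(cos2θ)/√u − r⁴ sin²2θ/(4u^{3/2}),  u = L² − r² sin²θ = 0.0228744 m².
Substituting r = 0.0497 m, L = 0.1553 m, θ = 45.2°: d²x/dθ² = -0.035347 m.
a = ω²·d²x/dθ² = (473.5)²·(-0.035347) = -7926.3 m/s²;  |a| = 7926.3 m/s².

7930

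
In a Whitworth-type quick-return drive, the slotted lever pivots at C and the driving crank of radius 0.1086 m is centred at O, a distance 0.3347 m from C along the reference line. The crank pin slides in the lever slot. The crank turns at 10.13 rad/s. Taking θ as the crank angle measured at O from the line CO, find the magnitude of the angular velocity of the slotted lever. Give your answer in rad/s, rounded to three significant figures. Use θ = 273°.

ω = 10.13 rad/s
Crank pin A relative to C: A = (d + r cosθ, r sinθ); lever angle φ = atan2(r sinθ, d + r cosθ).
Differentiating tanφ: φ̇ = rω(d cosθ + r)/(d² + r² + 2dr cosθ).
d² + r² + 2dr cosθ = |CA|² = 0.127623 m²;  d cosθ + r = +0.12612 m.
|ω_lever| = |0.1086·10.13·+0.12612| / 0.127623 = 1.0871 rad/s.

1.09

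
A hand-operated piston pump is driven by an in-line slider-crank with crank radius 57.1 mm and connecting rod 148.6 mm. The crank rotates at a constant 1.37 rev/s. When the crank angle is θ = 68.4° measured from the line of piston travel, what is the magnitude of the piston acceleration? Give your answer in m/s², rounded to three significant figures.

0.323

ω = 2π·1.37 = 8.608 rad/s
x(θ) = r cosθ + √(L² − r² sin²θ); with ω constant, a = ω²·d²x/dθ².
d²x/dθ² = −r cosθ − r²(cos2θ)/√u − r⁴ sin²2θ/(4u^{3/2}),  u = L² − r² sin²θ = 0.0192634 m².
Substituting r = 0.0571 m, L = 0.1486 m, θ = 68.4°: d²x/dθ² = -0.0043613 m.
a = ω²·d²x/dθ² = (8.608)²·(-0.0043613) = -0.32316 m/s²;  |a| = 0.32316 m/s².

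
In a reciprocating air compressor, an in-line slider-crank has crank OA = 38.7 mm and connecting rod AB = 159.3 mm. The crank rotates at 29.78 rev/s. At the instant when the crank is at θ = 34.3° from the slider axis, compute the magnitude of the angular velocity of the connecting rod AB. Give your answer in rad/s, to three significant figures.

ω = 187.1 rad/s (converted from 29.78 rev/s).
The rod makes angle φ with the slider axis where L sinφ = r sinθ; differentiating, L cosφ·φ̇ = r ω cosθ.
L cosφ = √(L² − r² sin²θ) = 0.1578 m.
|ω_rod| = r ω |cosθ| / √(L² − r² sin²θ) = 0.0387·187.1·0.82610/0.1578 = 37.909 rad/s.

37.9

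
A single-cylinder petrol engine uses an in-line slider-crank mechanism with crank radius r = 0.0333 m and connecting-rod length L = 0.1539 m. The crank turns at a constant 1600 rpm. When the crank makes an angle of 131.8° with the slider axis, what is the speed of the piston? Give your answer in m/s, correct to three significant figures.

ω = 2π·1600/60 = 167.6 rad/s
For an in-line slider-crank, x = r cosθ + √(L² − r² sin²θ), so v = −rω sinθ·[1 + r cosθ/√(L² − r² sin²θ)].
With r = 0.0333 m, L = 0.1539 m, θ = 131.8°: √(L² − r² sin²θ) = 0.15188 m.
v = −0.0333·167.6·0.74548·[1 + 0.0333·-0.66653/0.15188] = -3.5515 m/s.
|v| = 3.5515 m/s.

3.55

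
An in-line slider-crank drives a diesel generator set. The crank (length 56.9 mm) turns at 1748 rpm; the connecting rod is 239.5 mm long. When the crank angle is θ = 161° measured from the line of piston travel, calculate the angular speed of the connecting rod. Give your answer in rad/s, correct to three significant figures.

ω = 183.1 rad/s (converted from 1748 rpm).
The rod makes angle φ with the slider axis where L sinφ = r sinθ; differentiating, L cosφ·φ̇ = r ω cosθ.
L cosφ = √(L² − r² sin²θ) = 0.23878 m.
|ω_rod| = r ω |cosθ| / √(L² − r² sin²θ) = 0.0569·183.1·0.94552/0.23878 = 41.243 rad/s.

41.2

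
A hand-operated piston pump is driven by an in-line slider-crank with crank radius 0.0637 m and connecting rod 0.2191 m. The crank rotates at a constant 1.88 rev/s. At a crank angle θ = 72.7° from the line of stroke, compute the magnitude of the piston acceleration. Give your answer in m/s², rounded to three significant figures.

0.449

ω = 2π·1.88 = 11.81 rad/s
x(θ) = r cosθ + √(L² − r² sin²θ); with ω constant, a = ω²·d²x/dθ².
d²x/dθ² = −r cosθ − r²(cos2θ)/√u − r⁴ sin²2θ/(4u^{3/2}),  u = L² − r² sin²θ = 0.0443059 m².
Substituting r = 0.0637 m, L = 0.2191 m, θ = 72.7°: d²x/dθ² = -0.0032172 m.
a = ω²·d²x/dθ² = (11.81)²·(-0.0032172) = -0.4489 m/s²;  |a| = 0.4489 m/s².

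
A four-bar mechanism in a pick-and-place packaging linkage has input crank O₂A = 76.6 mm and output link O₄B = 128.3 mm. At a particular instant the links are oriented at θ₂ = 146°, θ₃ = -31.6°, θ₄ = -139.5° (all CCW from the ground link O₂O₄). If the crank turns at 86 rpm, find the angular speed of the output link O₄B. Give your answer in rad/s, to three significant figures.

ω₂ = 9.006 rad/s (from 86 rpm).
Differentiating the loop-closure r₂e^{iθ₂}+r₃e^{iθ₃}=r₁+r₄e^{iθ₄} gives r₂ω₂e^{iθ₂}+r₃ω₃e^{iθ₃}=r₄ω₄e^{iθ₄}.
Eliminating the other unknown: ω₄ = r₂ω₂ sin(θ₂−θ₃) / [r₄ sin(θ₄−θ₃)].
Numerator sine = +0.04188; denominator sine = -0.95159.
Result = 0.0766·9.006·(+0.04188) / (0.1283·(-0.95159)) = -0.23661 rad/s; magnitude 0.23661 rad/s.

0.237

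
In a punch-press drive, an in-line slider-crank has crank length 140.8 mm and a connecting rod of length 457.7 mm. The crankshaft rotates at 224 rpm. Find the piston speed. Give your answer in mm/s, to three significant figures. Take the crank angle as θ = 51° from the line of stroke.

3080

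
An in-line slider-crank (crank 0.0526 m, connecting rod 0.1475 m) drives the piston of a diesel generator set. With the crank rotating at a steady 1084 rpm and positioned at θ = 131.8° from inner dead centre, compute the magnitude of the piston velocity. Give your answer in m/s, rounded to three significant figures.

3.35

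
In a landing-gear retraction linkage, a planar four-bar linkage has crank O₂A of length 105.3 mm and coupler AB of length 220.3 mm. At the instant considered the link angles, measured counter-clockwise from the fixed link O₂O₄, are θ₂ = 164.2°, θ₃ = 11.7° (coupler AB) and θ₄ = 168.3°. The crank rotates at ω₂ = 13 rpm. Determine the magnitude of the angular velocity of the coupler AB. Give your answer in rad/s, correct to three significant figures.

ω₂ = 1.361 rad/s (from 13 rpm).
Differentiating the loop-closure r₂e^{iθ₂}+r₃e^{iθ₃}=r₁+r₄e^{iθ₄} gives r₂ω₂e^{iθ₂}+r₃ω₃e^{iθ₃}=r₄ω₄e^{iθ₄}.
Eliminating the other unknown: ω₃ = r₂ω₂ sin(θ₄−θ₂) / [r₃ sin(θ₃−θ₄)].
Numerator sine = +0.07150; denominator sine = -0.39715.
Result = 0.1053·1.361·(+0.07150) / (0.2203·(-0.39715)) = -0.11715 rad/s; magnitude 0.11715 rad/s.

0.117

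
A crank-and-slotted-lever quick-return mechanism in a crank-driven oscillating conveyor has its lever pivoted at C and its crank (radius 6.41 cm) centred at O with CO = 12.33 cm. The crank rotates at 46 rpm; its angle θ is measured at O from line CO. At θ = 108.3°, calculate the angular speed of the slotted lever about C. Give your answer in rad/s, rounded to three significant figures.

0.546

ω = 4.817 rad/s (from 46 rpm).
Crank pin A relative to C: A = (d + r cosθ, r sinθ); lever angle φ = atan2(r sinθ, d + r cosθ).
Differentiating tanφ: φ̇ = rω(d cosθ + r)/(d² + r² + 2dr cosθ).
d² + r² + 2dr cosθ = |CA|² = 0.0143484 m²;  d cosθ + r = +0.025385 m.
|ω_lever| = |0.0641·4.817·+0.025385| / 0.0143484 = 0.54628 rad/s.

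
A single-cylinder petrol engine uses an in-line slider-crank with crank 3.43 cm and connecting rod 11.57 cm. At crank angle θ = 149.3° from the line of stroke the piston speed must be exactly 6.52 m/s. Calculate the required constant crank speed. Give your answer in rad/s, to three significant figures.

502

For an in-line slider-crank, |v_piston| = rω|sinθ|·[1 + r cosθ/√(L² − r² sin²θ)].
With r = 0.0343 m, L = 0.1157 m, θ = 149.3°: the bracketed kinematic factor |dx/dθ| = 0.012996 m.
ω = v/|dx/dθ| = 6.52/0.012996 = 501.7 rad/s.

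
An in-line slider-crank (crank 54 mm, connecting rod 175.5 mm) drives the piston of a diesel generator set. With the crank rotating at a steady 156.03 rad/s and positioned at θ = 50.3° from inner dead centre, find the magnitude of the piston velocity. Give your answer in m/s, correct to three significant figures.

ω = 156 rad/s
For an in-line slider-crank, x = r cosθ + √(L² − r² sin²θ), so v = −rω sinθ·[1 + r cosθ/√(L² − r² sin²θ)].
With r = 0.054 m, L = 0.1755 m, θ = 50.3°: √(L² − r² sin²θ) = 0.17051 m.
v = −0.054·156·0.76940·[1 + 0.054·0.63877/0.17051] = -7.7941 m/s.
|v| = 7.7941 m/s.

7.79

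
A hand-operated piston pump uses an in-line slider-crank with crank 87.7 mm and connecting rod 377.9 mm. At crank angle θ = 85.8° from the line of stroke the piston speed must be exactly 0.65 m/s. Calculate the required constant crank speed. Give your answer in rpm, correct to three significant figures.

For an in-line slider-crank, |v_piston| = rω|sinθ|·[1 + r cosθ/√(L² − r² sin²θ)].
With r = 0.0877 m, L = 0.3779 m, θ = 85.8°: the bracketed kinematic factor |dx/dθ| = 0.088993 m.
ω = v/|dx/dθ| = 0.65/0.088993 = 7.304 rad/s.
N = 60ω/(2π) = 69.748 rpm.

69.7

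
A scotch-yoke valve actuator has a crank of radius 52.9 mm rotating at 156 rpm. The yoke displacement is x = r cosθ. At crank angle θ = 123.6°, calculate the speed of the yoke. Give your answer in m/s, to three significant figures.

ω = 16.34 rad/s (from 156 rpm).
x = r cosθ ⇒ ẋ = −rω sinθ.
|v| = rω|sinθ| = 0.0529·16.34·|sin 123.6°| = 0.7198 m/s.

0.720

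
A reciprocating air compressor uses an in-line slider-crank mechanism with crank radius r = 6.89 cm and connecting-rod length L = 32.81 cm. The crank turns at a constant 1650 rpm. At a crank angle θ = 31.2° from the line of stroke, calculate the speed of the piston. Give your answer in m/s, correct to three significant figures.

7.28

ω = 2π·1650/60 = 172.8 rad/s
For an in-line slider-crank, x = r cosθ + √(L² − r² sin²θ), so v = −rω sinθ·[1 + r cosθ/√(L² − r² sin²θ)].
With r = 0.0689 m, L = 0.3281 m, θ = 31.2°: √(L² − r² sin²θ) = 0.32615 m.
v = −0.0689·172.8·0.51803·[1 + 0.0689·0.85536/0.32615] = -7.2815 m/s.
|v| = 7.2815 m/s.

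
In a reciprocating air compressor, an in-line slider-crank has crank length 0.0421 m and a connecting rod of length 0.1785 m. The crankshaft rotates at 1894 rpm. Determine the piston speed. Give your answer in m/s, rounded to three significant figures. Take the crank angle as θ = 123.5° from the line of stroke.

6.04

ω = 2π·1894/60 = 198.3 rad/s
For an in-line slider-crank, x = r cosθ + √(L² − r² sin²θ), so v = −rω sinθ·[1 + r cosθ/√(L² − r² sin²θ)].
With r = 0.0421 m, L = 0.1785 m, θ = 123.5°: √(L² − r² sin²θ) = 0.17501 m.
v = −0.0421·198.3·0.83389·[1 + 0.0421·-0.55194/0.17501] = -6.0385 m/s.
|v| = 6.0385 m/s.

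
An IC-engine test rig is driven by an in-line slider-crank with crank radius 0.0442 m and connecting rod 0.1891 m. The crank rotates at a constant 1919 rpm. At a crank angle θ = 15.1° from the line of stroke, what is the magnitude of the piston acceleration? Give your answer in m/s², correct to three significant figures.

2090

ω = 2π·1919/60 = 201 rad/s
x(θ) = r cosθ + √(L² − r² sin²θ); with ω constant, a = ω²·d²x/dθ².
d²x/dθ² = −r cosθ − r²(cos2θ)/√u − r⁴ sin²2θ/(4u^{3/2}),  u = L² − r² sin²θ = 0.0356262 m².
Substituting r = 0.0442 m, L = 0.1891 m, θ = 15.1°: d²x/dθ² = -0.051655 m.
a = ω²·d²x/dθ² = (201)²·(-0.051655) = -2086 m/s²;  |a| = 2086 m/s².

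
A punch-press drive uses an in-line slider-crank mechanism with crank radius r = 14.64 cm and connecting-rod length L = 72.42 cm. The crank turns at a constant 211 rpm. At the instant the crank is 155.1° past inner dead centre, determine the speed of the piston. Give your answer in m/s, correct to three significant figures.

1.11

ω = 2π·211/60 = 22.1 rad/s
For an in-line slider-crank, x = r cosθ + √(L² − r² sin²θ), so v = −rω sinθ·[1 + r cosθ/√(L² − r² sin²θ)].
With r = 0.1464 m, L = 0.7242 m, θ = 155.1°: √(L² − r² sin²θ) = 0.72157 m.
v = −0.1464·22.1·0.42104·[1 + 0.1464·-0.90704/0.72157] = -1.1113 m/s.
|v| = 1.1113 m/s.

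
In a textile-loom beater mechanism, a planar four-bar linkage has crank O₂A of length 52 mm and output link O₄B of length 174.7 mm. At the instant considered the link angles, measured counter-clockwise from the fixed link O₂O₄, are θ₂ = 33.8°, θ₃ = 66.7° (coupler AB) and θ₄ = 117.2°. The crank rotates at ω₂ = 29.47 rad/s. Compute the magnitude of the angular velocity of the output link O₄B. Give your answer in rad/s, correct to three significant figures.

ω₂ = 29.47 rad/s
Differentiating the loop-closure r₂e^{iθ₂}+r₃e^{iθ₃}=r₁+r₄e^{iθ₄} gives r₂ω₂e^{iθ₂}+r₃ω₃e^{iθ₃}=r₄ω₄e^{iθ₄}.
Eliminating the other unknown: ω₄ = r₂ω₂ sin(θ₂−θ₃) / [r₄ sin(θ₄−θ₃)].
Numerator sine = -0.54317; denominator sine = +0.77162.
Result = 0.052·29.47·(-0.54317) / (0.1747·(+0.77162)) = -6.1748 rad/s; magnitude 6.1748 rad/s.

6.17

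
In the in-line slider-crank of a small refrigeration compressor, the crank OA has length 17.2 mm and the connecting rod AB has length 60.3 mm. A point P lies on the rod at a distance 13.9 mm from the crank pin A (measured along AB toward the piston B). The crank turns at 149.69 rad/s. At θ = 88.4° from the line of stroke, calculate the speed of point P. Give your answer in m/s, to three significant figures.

ω = 149.7 rad/s.  Crank-pin speed |V_A| = rω = 2.5747 m/s, perpendicular to OA.
Rod angle: sinφ = −(r/L) sinθ ⇒ φ = -16.567°; ω_rod = −rω cosθ/√(L²−r²sin²θ) = -1.2438 rad/s.
V_P = V_A + ω_rod × AP, with AP = 0.0139 m along the rod.
Components: V_Px = −rω sinθ − a·ω_rod·sinφ = -2.5786 m/s;  V_Py = rω cosθ + a·ω_rod·cosφ = +0.055318 m/s.
|V_P| = √(V_Px² + V_Py²) = 2.5792 m/s.

2.58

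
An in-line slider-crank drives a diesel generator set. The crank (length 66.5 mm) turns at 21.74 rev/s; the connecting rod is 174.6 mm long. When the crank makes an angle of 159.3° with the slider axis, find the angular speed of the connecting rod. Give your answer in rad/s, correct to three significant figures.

49.1

ω = 136.6 rad/s (converted from 21.74 rev/s).
The rod makes angle φ with the slider axis where L sinφ = r sinθ; differentiating, L cosφ·φ̇ = r ω cosθ.
L cosφ = √(L² − r² sin²θ) = 0.17301 m.
|ω_rod| = r ω |cosθ| / √(L² − r² sin²θ) = 0.0665·136.6·0.93544/0.17301 = 49.114 rad/s.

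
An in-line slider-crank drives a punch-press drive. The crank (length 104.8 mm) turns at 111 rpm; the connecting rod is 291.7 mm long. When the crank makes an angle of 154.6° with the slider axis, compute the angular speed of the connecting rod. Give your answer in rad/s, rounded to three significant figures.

3.82

ω = 11.62 rad/s (converted from 111 rpm).
The rod makes angle φ with the slider axis where L sinφ = r sinθ; differentiating, L cosφ·φ̇ = r ω cosθ.
L cosφ = √(L² − r² sin²θ) = 0.28822 m.
|ω_rod| = r ω |cosθ| / √(L² − r² sin²θ) = 0.1048·11.62·0.90334/0.28822 = 3.8181 rad/s.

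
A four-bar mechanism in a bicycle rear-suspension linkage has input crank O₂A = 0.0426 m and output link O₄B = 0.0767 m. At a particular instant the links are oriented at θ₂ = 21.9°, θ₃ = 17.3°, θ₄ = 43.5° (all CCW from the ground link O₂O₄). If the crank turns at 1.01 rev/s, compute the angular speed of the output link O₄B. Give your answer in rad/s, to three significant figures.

ω₂ = 6.346 rad/s (from 1.01 rev/s).
Differentiating the loop-closure r₂e^{iθ₂}+r₃e^{iθ₃}=r₁+r₄e^{iθ₄} gives r₂ω₂e^{iθ₂}+r₃ω₃e^{iθ₃}=r₄ω₄e^{iθ₄}.
Eliminating the other unknown: ω₄ = r₂ω₂ sin(θ₂−θ₃) / [r₄ sin(θ₄−θ₃)].
Numerator sine = +0.08020; denominator sine = +0.44151.
Result = 0.0426·6.346·(+0.08020) / (0.0767·(+0.44151)) = +0.64025 rad/s; magnitude 0.64025 rad/s.

0.640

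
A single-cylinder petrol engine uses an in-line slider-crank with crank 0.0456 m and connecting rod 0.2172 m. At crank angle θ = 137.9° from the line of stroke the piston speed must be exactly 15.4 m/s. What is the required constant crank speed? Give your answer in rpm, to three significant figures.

5710

For an in-line slider-crank, |v_piston| = rω|sinθ|·[1 + r cosθ/√(L² − r² sin²θ)].
With r = 0.0456 m, L = 0.2172 m, θ = 137.9°: the bracketed kinematic factor |dx/dθ| = 0.025761 m.
ω = v/|dx/dθ| = 15.4/0.025761 = 597.8 rad/s.
N = 60ω/(2π) = 5708.5 rpm.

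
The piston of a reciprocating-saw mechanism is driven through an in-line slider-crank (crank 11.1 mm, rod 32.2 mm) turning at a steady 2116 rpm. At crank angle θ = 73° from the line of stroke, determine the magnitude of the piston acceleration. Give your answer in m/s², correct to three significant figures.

3.56

ω = 2π·2116/60 = 221.6 rad/s
x(θ) = r cosθ + √(L² − r² sin²θ); with ω constant, a = ω²·d²x/dθ².
d²x/dθ² = −r cosθ − r²(cos2θ)/√u − r⁴ sin²2θ/(4u^{3/2}),  u = L² − r² sin²θ = 0.000924162 m².
Substituting r = 0.0111 m, L = 0.0322 m, θ = 73°: d²x/dθ² = +7.2486e-05 m.
a = ω²·d²x/dθ² = (221.6)²·(+7.2486e-05) = +3.5591 m/s²;  |a| = 3.5591 m/s².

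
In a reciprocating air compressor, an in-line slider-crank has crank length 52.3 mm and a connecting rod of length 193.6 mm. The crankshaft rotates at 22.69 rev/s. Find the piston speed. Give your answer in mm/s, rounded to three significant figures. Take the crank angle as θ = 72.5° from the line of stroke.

ω = 2π·22.7 = 142.6 rad/s
For an in-line slider-crank, x = r cosθ + √(L² − r² sin²θ), so v = −rω sinθ·[1 + r cosθ/√(L² − r² sin²θ)].
With r = 0.0523 m, L = 0.1936 m, θ = 72.5°: √(L² − r² sin²θ) = 0.18706 m.
v = −0.0523·142.6·0.95372·[1 + 0.0523·0.30071/0.18706] = -7.7089 m/s.
|v| = 7.7089 m/s = 7708.9 mm/s.

7710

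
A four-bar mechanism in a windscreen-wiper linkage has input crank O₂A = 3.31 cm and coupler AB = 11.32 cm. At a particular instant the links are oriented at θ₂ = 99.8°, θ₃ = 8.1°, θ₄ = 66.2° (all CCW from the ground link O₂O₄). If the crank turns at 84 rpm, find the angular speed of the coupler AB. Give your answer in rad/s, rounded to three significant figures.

1.68

ω₂ = 8.796 rad/s (from 84 rpm).
Differentiating the loop-closure r₂e^{iθ₂}+r₃e^{iθ₃}=r₁+r₄e^{iθ₄} gives r₂ω₂e^{iθ₂}+r₃ω₃e^{iθ₃}=r₄ω₄e^{iθ₄}.
Eliminating the other unknown: ω₃ = r₂ω₂ sin(θ₄−θ₂) / [r₃ sin(θ₃−θ₄)].
Numerator sine = -0.55339; denominator sine = -0.84897.
Result = 0.0331·8.796·(-0.55339) / (0.1132·(-0.84897)) = +1.6766 rad/s; magnitude 1.6766 rad/s.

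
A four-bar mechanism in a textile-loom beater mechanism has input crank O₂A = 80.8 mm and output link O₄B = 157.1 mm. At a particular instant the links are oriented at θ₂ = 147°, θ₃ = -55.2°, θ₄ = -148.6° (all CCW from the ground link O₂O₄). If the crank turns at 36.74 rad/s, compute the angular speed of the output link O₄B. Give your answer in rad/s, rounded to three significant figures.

ω₂ = 36.74 rad/s
Differentiating the loop-closure r₂e^{iθ₂}+r₃e^{iθ₃}=r₁+r₄e^{iθ₄} gives r₂ω₂e^{iθ₂}+r₃ω₃e^{iθ₃}=r₄ω₄e^{iθ₄}.
Eliminating the other unknown: ω₄ = r₂ω₂ sin(θ₂−θ₃) / [r₄ sin(θ₄−θ₃)].
Numerator sine = -0.37784; denominator sine = -0.99824.
Result = 0.0808·36.74·(-0.37784) / (0.1571·(-0.99824)) = +7.1523 rad/s; magnitude 7.1523 rad/s.

7.15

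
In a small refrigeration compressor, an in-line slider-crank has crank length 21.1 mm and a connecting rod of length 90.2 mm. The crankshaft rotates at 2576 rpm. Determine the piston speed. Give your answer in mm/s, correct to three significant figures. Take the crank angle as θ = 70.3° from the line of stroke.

5790

ω = 2π·2576/60 = 269.8 rad/s
For an in-line slider-crank, x = r cosθ + √(L² − r² sin²θ), so v = −rω sinθ·[1 + r cosθ/√(L² − r² sin²θ)].
With r = 0.0211 m, L = 0.0902 m, θ = 70.3°: √(L² − r² sin²θ) = 0.087985 m.
v = −0.0211·269.8·0.94147·[1 + 0.0211·0.33710/0.087985] = -5.792 m/s.
|v| = 5.792 m/s = 5792 mm/s.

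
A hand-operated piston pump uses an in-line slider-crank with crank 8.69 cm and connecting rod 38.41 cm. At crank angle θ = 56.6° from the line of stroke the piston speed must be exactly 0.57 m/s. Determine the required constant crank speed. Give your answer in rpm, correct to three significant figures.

66.6

For an in-line slider-crank, |v_piston| = rω|sinθ|·[1 + r cosθ/√(L² − r² sin²θ)].
With r = 0.0869 m, L = 0.3841 m, θ = 56.6°: the bracketed kinematic factor |dx/dθ| = 0.081749 m.
ω = v/|dx/dθ| = 0.57/0.081749 = 6.9725 rad/s.
N = 60ω/(2π) = 66.583 rpm.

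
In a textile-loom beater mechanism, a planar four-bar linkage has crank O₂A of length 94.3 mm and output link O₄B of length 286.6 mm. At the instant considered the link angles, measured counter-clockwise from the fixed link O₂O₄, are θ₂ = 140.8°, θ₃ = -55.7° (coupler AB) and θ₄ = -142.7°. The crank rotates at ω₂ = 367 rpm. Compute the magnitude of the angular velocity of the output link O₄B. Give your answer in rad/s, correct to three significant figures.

3.60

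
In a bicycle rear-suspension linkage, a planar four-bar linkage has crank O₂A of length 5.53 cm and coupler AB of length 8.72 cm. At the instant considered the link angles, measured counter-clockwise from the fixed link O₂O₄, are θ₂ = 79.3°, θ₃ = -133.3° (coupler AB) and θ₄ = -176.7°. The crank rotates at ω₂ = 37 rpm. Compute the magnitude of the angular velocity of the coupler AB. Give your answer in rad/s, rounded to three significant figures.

3.47

ω₂ = 3.875 rad/s (from 37 rpm).
Differentiating the loop-closure r₂e^{iθ₂}+r₃e^{iθ₃}=r₁+r₄e^{iθ₄} gives r₂ω₂e^{iθ₂}+r₃ω₃e^{iθ₃}=r₄ω₄e^{iθ₄}.
Eliminating the other unknown: ω₃ = r₂ω₂ sin(θ₄−θ₂) / [r₃ sin(θ₃−θ₄)].
Numerator sine = +0.97030; denominator sine = +0.68709.
Result = 0.0553·3.875·(+0.97030) / (0.0872·(+0.68709)) = +3.47 rad/s; magnitude 3.47 rad/s.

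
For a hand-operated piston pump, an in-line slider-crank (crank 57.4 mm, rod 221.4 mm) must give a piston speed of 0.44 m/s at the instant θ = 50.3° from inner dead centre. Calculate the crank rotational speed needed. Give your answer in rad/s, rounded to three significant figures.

8.52

For an in-line slider-crank, |v_piston| = rω|sinθ|·[1 + r cosθ/√(L² − r² sin²θ)].
With r = 0.0574 m, L = 0.2214 m, θ = 50.3°: the bracketed kinematic factor |dx/dθ| = 0.051627 m.
ω = v/|dx/dθ| = 0.44/0.051627 = 8.5226 rad/s.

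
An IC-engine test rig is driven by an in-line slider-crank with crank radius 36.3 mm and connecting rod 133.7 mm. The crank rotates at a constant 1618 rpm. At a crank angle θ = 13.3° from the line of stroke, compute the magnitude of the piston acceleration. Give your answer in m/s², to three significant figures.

1270

ω = 2π·1618/60 = 169.4 rad/s
x(θ) = r cosθ + √(L² − r² sin²θ); with ω constant, a = ω²·d²x/dθ².
d²x/dθ² = −r cosθ − r²(cos2θ)/√u − r⁴ sin²2θ/(4u^{3/2}),  u = L² − r² sin²θ = 0.017806 m².
Substituting r = 0.0363 m, L = 0.1337 m, θ = 13.3°: d²x/dθ² = -0.044193 m.
a = ω²·d²x/dθ² = (169.4)²·(-0.044193) = -1268.7 m/s²;  |a| = 1268.7 m/s².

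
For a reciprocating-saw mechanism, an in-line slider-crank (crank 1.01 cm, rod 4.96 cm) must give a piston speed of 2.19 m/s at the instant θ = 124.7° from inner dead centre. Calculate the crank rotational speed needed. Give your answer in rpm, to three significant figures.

2850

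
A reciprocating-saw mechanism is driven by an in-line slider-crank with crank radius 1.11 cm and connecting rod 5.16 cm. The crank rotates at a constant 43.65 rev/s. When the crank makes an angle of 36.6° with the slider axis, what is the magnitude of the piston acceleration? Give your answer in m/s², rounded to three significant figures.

725

ω = 2π·43.6 = 274.3 rad/s
x(θ) = r cosθ + √(L² − r² sin²θ); with ω constant, a = ω²·d²x/dθ².
d²x/dθ² = −r cosθ − r²(cos2θ)/√u − r⁴ sin²2θ/(4u^{3/2}),  u = L² − r² sin²θ = 0.00261876 m².
Substituting r = 0.0111 m, L = 0.0516 m, θ = 36.6°: d²x/dθ² = -0.0096331 m.
a = ω²·d²x/dθ² = (274.3)²·(-0.0096331) = -724.59 m/s²;  |a| = 724.59 m/s².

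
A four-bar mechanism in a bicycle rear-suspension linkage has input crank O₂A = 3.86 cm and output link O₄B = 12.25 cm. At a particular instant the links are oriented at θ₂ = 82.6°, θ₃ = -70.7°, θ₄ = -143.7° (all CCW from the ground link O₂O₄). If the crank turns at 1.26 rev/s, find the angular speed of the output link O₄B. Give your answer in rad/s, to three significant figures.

1.17

ω₂ = 7.917 rad/s (from 1.26 rev/s).
Differentiating the loop-closure r₂e^{iθ₂}+r₃e^{iθ₃}=r₁+r₄e^{iθ₄} gives r₂ω₂e^{iθ₂}+r₃ω₃e^{iθ₃}=r₄ω₄e^{iθ₄}.
Eliminating the other unknown: ω₄ = r₂ω₂ sin(θ₂−θ₃) / [r₄ sin(θ₄−θ₃)].
Numerator sine = +0.44932; denominator sine = -0.95630.
Result = 0.0386·7.917·(+0.44932) / (0.1225·(-0.95630)) = -1.1721 rad/s; magnitude 1.1721 rad/s.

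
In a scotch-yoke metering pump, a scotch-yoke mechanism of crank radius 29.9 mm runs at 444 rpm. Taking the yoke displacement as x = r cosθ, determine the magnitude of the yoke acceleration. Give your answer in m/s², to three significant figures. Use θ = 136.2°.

46.7

ω = 46.5 rad/s (from 444 rpm).
x = r cosθ ⇒ ẍ = −rω² cosθ (ω constant).
|a| = rω²|cosθ| = 0.0299·(46.5)²·|cos 136.2°| = 46.654 m/s².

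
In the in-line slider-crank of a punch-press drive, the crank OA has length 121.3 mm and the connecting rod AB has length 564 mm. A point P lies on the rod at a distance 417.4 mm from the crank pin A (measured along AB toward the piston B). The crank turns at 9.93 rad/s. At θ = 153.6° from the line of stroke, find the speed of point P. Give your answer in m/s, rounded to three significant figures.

ω = 9.93 rad/s.  Crank-pin speed |V_A| = rω = 1.2045 m/s, perpendicular to OA.
Rod angle: sinφ = −(r/L) sinθ ⇒ φ = -5.487°; ω_rod = −rω cosθ/√(L²−r²sin²θ) = +1.9217 rad/s.
V_P = V_A + ω_rod × AP, with AP = 0.4174 m along the rod.
Components: V_Px = −rω sinθ − a·ω_rod·sinφ = -0.45886 m/s;  V_Py = rω cosθ + a·ω_rod·cosφ = -0.28044 m/s.
|V_P| = √(V_Px² + V_Py²) = 0.53777 m/s.

0.538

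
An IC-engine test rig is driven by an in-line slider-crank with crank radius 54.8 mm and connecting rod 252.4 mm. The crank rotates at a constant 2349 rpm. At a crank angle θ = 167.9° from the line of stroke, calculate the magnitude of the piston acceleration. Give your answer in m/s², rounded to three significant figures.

ω = 2π·2349/60 = 246 rad/s
x(θ) = r cosθ + √(L² − r² sin²θ); with ω constant, a = ω²·d²x/dθ².
d²x/dθ² = −r cosθ − r²(cos2θ)/√u − r⁴ sin²2θ/(4u^{3/2}),  u = L² − r² sin²θ = 0.0635738 m².
Substituting r = 0.0548 m, L = 0.2524 m, θ = 167.9°: d²x/dθ² = +0.042695 m.
a = ω²·d²x/dθ² = (246)²·(+0.042695) = +2583.5 m/s²;  |a| = 2583.5 m/s².

2580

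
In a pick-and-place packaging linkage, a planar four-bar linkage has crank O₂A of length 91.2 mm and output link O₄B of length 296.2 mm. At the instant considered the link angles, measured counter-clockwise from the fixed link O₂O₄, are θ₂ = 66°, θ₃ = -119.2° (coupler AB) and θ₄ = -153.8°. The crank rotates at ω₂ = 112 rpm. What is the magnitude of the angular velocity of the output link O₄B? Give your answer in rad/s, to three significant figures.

ω₂ = 11.73 rad/s (from 112 rpm).
Differentiating the loop-closure r₂e^{iθ₂}+r₃e^{iθ₃}=r₁+r₄e^{iθ₄} gives r₂ω₂e^{iθ₂}+r₃ω₃e^{iθ₃}=r₄ω₄e^{iθ₄}.
Eliminating the other unknown: ω₄ = r₂ω₂ sin(θ₂−θ₃) / [r₄ sin(θ₄−θ₃)].
Numerator sine = -0.09063; denominator sine = -0.56784.
Result = 0.0912·11.73·(-0.09063) / (0.2962·(-0.56784)) = +0.57638 rad/s; magnitude 0.57638 rad/s.

0.576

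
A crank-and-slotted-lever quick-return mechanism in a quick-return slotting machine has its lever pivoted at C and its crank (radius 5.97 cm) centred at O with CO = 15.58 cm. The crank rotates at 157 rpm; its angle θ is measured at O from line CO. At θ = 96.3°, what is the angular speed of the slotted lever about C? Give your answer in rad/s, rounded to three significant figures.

1.62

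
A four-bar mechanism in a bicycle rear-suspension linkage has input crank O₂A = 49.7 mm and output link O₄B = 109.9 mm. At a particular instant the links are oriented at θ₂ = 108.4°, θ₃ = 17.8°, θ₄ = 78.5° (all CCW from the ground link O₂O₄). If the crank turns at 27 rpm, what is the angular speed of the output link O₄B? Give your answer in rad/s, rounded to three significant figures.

1.47

ω₂ = 2.827 rad/s (from 27 rpm).
Differentiating the loop-closure r₂e^{iθ₂}+r₃e^{iθ₃}=r₁+r₄e^{iθ₄} gives r₂ω₂e^{iθ₂}+r₃ω₃e^{iθ₃}=r₄ω₄e^{iθ₄}.
Eliminating the other unknown: ω₄ = r₂ω₂ sin(θ₂−θ₃) / [r₄ sin(θ₄−θ₃)].
Numerator sine = +0.99995; denominator sine = +0.87207.
Result = 0.0497·2.827·(+0.99995) / (0.1099·(+0.87207)) = +1.4661 rad/s; magnitude 1.4661 rad/s.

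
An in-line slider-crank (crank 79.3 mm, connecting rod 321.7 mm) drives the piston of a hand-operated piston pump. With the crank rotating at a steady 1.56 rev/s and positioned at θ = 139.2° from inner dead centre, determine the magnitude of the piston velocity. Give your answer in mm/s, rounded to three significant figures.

412

ω = 2π·1.56 = 9.802 rad/s
For an in-line slider-crank, x = r cosθ + √(L² − r² sin²θ), so v = −rω sinθ·[1 + r cosθ/√(L² − r² sin²θ)].
With r = 0.0793 m, L = 0.3217 m, θ = 139.2°: √(L² − r² sin²θ) = 0.3175 m.
v = −0.0793·9.802·0.65342·[1 + 0.0793·-0.75700/0.3175] = -0.41186 m/s.
|v| = 0.41186 m/s = 411.86 mm/s.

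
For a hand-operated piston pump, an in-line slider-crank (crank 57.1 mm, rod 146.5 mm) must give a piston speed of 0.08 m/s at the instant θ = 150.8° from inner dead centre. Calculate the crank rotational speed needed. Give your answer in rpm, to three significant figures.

For an in-line slider-crank, |v_piston| = rω|sinθ|·[1 + r cosθ/√(L² − r² sin²θ)].
With r = 0.0571 m, L = 0.1465 m, θ = 150.8°: the bracketed kinematic factor |dx/dθ| = 0.018203 m.
ω = v/|dx/dθ| = 0.08/0.018203 = 4.3949 rad/s.
N = 60ω/(2π) = 41.968 rpm.

42.0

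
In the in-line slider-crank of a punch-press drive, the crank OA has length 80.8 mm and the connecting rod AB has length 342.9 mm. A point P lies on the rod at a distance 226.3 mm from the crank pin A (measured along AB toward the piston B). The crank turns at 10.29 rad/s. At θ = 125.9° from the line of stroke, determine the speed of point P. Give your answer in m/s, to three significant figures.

ω = 10.29 rad/s.  Crank-pin speed |V_A| = rω = 0.83143 m/s, perpendicular to OA.
Rod angle: sinφ = −(r/L) sinθ ⇒ φ = -11.004°; ω_rod = −rω cosθ/√(L²−r²sin²θ) = +1.4484 rad/s.
V_P = V_A + ω_rod × AP, with AP = 0.2263 m along the rod.
Components: V_Px = −rω sinθ − a·ω_rod·sinφ = -0.61093 m/s;  V_Py = rω cosθ + a·ω_rod·cosφ = -0.16578 m/s.
|V_P| = √(V_Px² + V_Py²) = 0.63302 m/s.

0.633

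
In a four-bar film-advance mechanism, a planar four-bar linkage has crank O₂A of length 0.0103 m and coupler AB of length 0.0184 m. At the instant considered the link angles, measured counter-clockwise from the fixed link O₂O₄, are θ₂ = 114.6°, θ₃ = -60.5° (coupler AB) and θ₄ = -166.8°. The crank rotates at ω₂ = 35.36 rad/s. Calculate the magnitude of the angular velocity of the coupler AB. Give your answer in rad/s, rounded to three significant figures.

20.2

ω₂ = 35.36 rad/s
Differentiating the loop-closure r₂e^{iθ₂}+r₃e^{iθ₃}=r₁+r₄e^{iθ₄} gives r₂ω₂e^{iθ₂}+r₃ω₃e^{iθ₃}=r₄ω₄e^{iθ₄}.
Eliminating the other unknown: ω₃ = r₂ω₂ sin(θ₄−θ₂) / [r₃ sin(θ₃−θ₄)].
Numerator sine = +0.98027; denominator sine = +0.95981.
Result = 0.0103·35.36·(+0.98027) / (0.0184·(+0.95981)) = +20.216 rad/s; magnitude 20.216 rad/s.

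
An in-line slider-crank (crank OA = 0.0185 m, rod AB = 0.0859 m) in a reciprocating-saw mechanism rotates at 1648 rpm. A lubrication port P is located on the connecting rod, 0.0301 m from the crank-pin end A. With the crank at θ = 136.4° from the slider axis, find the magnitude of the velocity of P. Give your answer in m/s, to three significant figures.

2.57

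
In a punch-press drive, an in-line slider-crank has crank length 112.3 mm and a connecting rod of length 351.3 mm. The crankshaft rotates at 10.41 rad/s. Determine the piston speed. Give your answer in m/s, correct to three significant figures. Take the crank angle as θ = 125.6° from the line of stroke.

0.767

ω = 10.41 rad/s
For an in-line slider-crank, x = r cosθ + √(L² − r² sin²θ), so v = −rω sinθ·[1 + r cosθ/√(L² − r² sin²θ)].
With r = 0.1123 m, L = 0.3513 m, θ = 125.6°: √(L² − r² sin²θ) = 0.33923 m.
v = −0.1123·10.41·0.81310·[1 + 0.1123·-0.58212/0.33923] = -0.76737 m/s.
|v| = 0.76737 m/s.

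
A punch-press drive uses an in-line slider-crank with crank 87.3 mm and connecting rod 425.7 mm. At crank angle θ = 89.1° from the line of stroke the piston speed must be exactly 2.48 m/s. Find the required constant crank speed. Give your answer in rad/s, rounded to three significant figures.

For an in-line slider-crank, |v_piston| = rω|sinθ|·[1 + r cosθ/√(L² − r² sin²θ)].
With r = 0.0873 m, L = 0.4257 m, θ = 89.1°: the bracketed kinematic factor |dx/dθ| = 0.087577 m.
ω = v/|dx/dθ| = 2.48/0.087577 = 28.318 rad/s.

28.3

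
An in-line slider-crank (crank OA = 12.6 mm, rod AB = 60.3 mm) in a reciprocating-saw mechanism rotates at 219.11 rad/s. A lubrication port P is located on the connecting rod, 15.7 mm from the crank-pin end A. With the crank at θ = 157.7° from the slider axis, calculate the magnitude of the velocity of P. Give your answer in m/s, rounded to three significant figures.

2.14

ω = 219.1 rad/s.  Crank-pin speed |V_A| = rω = 2.7608 m/s, perpendicular to OA.
Rod angle: sinφ = −(r/L) sinθ ⇒ φ = -4.548°; ω_rod = −rω cosθ/√(L²−r²sin²θ) = +42.494 rad/s.
V_P = V_A + ω_rod × AP, with AP = 0.0157 m along the rod.
Components: V_Px = −rω sinθ − a·ω_rod·sinφ = -0.9947 m/s;  V_Py = rω cosθ + a·ω_rod·cosφ = -1.8893 m/s.
|V_P| = √(V_Px² + V_Py²) = 2.1351 m/s.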